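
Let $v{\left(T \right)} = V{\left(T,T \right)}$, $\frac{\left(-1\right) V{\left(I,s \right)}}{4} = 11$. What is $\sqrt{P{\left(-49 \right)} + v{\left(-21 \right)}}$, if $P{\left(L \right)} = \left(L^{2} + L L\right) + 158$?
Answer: $2 \sqrt{1229} \approx 70.114$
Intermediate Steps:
$V{\left(I,s \right)} = -44$ ($V{\left(I,s \right)} = \left(-4\right) 11 = -44$)
$v{\left(T \right)} = -44$
$P{\left(L \right)} = 158 + 2 L^{2}$ ($P{\left(L \right)} = \left(L^{2} + L^{2}\right) + 158 = 2 L^{2} + 158 = 158 + 2 L^{2}$)
$\sqrt{P{\left(-49 \right)} + v{\left(-21 \right)}} = \sqrt{\left(158 + 2 \left(-49\right)^{2}\right) - 44} = \sqrt{\left(158 + 2 \cdot 2401\right) - 44} = \sqrt{\left(158 + 4802\right) - 44} = \sqrt{4960 - 44} = \sqrt{4916} = 2 \sqrt{1229}$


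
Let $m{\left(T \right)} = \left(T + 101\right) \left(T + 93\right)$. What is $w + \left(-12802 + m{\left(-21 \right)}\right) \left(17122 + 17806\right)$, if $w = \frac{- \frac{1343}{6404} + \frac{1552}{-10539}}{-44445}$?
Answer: $- \frac{147561605930131815407}{599934219084} \approx -2.4596 \cdot 10^{8}$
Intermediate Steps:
$m{\left(T \right)} = \left(93 + T\right) \left(101 + T\right)$ ($m{\left(T \right)} = \left(101 + T\right) \left(93 + T\right) = \left(93 + T\right) \left(101 + T\right)$)
$w = \frac{4818577}{599934219084}$ ($w = \left(\left(-1343\right) \frac{1}{6404} + 1552 \left(- \frac{1}{10539}\right)\right) \left(- \frac{1}{44445}\right) = \left(- \frac{1343}{6404} - \frac{1552}{10539}\right) \left(- \frac{1}{44445}\right) = \left(- \frac{24092885}{67491756}\right) \left(- \frac{1}{44445}\right) = \frac{4818577}{599934219084} \approx 8.0318 \cdot 10^{-6}$)
$w + \left(-12802 + m{\left(-21 \right)}\right) \left(17122 + 17806\right) = \frac{4818577}{599934219084} + \left(-12802 + \left(9393 + \left(-21\right)^{2} + 194 \left(-21\right)\right)\right) \left(17122 + 17806\right) = \frac{4818577}{599934219084} + \left(-12802 + \left(9393 + 441 - 4074\right)\right) 34928 = \frac{4818577}{599934219084} + \left(-12802 + 5760\right) 34928 = \frac{4818577}{599934219084} - 245962976 = - \frac{147561605930131815407}{599934219084}$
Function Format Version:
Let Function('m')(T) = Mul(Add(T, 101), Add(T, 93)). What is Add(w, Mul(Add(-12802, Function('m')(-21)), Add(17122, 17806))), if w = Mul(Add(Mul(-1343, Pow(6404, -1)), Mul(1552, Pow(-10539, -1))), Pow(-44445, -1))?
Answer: Rational(-147561605930131815407, 599934219084) ≈ -2.4596e+8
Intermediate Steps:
Function('m')(T) = Mul(Add(93, T), Add(101, T)) (Function('m')(T) = Mul(Add(101, T), Add(93, T)) = Mul(Add(93, T), Add(101, T)))
w = Rational(4818577, 599934219084) (w = Mul(Add(Mul(-1343, Rational(1, 6404)), Mul(1552, Rational(-1, 10539))), Rational(-1, 44445)) = Mul(Add(Rational(-1343, 6404), Rational(-1552, 10539)), Rational(-1, 44445)) = Mul(Rational(-24092885, 67491756), Rational(-1, 44445)) = Rational(4818577, 599934219084) ≈ 8.0318e-6)
Add(w, Mul(Add(-12802, Function('m')(-21)), Add(17122, 17806))) = Add(Rational(4818577, 599934219084), Mul(Add(-12802, Add(9393, Pow(-21, 2), Mul(194, -21))), Add(17122, 17806))) = Add(Rational(4818577, 599934219084), Mul(Add(-12802, Add(9393, 441, -4074)), 34928)) = Add(Rational(4818577, 599934219084), Mul(Add(-12802, 5760), 34928)) = Add(Rational(4818577, 599934219084), Mul(-7042, 34928)) = Add(Rational(4818577, 599934219084), -245962976) = Rational(-147561605930131815407, 599934219084)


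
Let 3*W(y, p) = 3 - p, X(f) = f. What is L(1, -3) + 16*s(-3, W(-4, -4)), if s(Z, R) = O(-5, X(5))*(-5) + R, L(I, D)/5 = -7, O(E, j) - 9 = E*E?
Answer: -8153/3 ≈ -2717.7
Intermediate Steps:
O(E, j) = 9 + E**2 (O(E, j) = 9 + E*E = 9 + E**2)
L(I, D) = -35 (L(I, D) = 5*(-7) = -35)
W(y, p) = 1 - p/3 (W(y, p) = (3 - p)/3 = 1 - p/3)
s(Z, R) = -170 + R (s(Z, R) = (9 + (-5)**2)*(-5) + R = (9 + 25)*(-5) + R = 34*(-5) + R = -170 + R)
L(1, -3) + 16*s(-3, W(-4, -4)) = -35 + 16*(-170 + (1 - 1/3*(-4))) = -35 + 16*(-170 + (1 + 4/3)) = -35 + 16*(-170 + 7/3) = -35 + 16*(-503/3) = -35 - 8048/3 = -8153/3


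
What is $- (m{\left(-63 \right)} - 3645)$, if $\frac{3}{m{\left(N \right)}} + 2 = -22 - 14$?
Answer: $\frac{138513}{38} \approx 3645.1$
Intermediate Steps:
$m{\left(N \right)} = - \frac{3}{38}$ ($m{\left(N \right)} = \frac{3}{-2 - 36} = \frac{3}{-38} = 3 \left(- \frac{1}{38}\right) = - \frac{3}{38}$)
$- (m{\left(-63 \right)} - 3645) = - (- \frac{3}{38} - 3645) = \left(-1\right) \left(- \frac{138513}{38}\right) = \frac{138513}{38}$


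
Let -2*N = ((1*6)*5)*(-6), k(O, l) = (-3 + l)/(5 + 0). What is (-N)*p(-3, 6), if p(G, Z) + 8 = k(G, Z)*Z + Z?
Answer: -144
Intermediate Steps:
k(O, l) = -⅗ + l/5 (k(O, l) = (-3 + l)/5 = (-3 + l)*(⅕) = -⅗ + l/5)
N = 90 (N = -(1*6)*5*(-6)/2 = -6*5*(-6)/2 = -15*(-6) = -½*(-180) = 90)
p(G, Z) = -8 + Z + Z*(-⅗ + Z/5) (p(G, Z) = -8 + ((-⅗ + Z/5)*Z + Z) = -8 + (Z*(-⅗ + Z/5) + Z) = -8 + (Z + Z*(-⅗ + Z/5)) = -8 + Z + Z*(-⅗ + Z/5))
(-N)*p(-3, 6) = (-1*90)*(-8 + (⅕)*6² + (⅖)*6) = -90*(-8 + (⅕)*36 + 12/5) = -90*(-8 + 36/5 + 12/5) = -90*8/5 = -144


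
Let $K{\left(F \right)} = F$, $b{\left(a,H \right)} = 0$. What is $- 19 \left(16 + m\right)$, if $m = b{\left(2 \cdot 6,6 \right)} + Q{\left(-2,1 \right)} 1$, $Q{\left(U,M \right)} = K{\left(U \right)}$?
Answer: $-266$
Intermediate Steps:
$Q{\left(U,M \right)} = U$
$m = -2$ ($m = 0 - 2 = -2$)
$- 19 \left(16 + m\right) = - 19 \left(16 - 2\right) = \left(-19\right) 14 = -266$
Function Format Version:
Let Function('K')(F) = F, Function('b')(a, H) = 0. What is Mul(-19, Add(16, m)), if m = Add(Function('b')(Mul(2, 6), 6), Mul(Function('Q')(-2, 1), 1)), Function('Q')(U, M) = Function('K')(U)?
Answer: -266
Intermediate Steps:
Function('Q')(U, M) = U
m = -2 (m = Add(0, Mul(-2, 1)) = Add(0, -2) = -2)
Mul(-19, Add(16, m)) = Mul(-19, Add(16, -2)) = Mul(-19, 14) = -266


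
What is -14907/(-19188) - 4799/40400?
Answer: 42513299/64599600 ≈ 0.65810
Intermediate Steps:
-14907/(-19188) - 4799/40400 = -14907*(-1/19188) - 4799*1/40400 = 4969/6396 - 4799/40400 = 42513299/64599600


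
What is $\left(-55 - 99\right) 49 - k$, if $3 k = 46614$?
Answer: $-23084$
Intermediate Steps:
$k = 15538$ ($k = \frac{1}{3} \cdot 46614 = 15538$)
$\left(-55 - 99\right) 49 - k = \left(-55 - 99\right) 49 - 15538 = \left(-154\right) 49 - 15538 = -7546 - 15538 = -23084$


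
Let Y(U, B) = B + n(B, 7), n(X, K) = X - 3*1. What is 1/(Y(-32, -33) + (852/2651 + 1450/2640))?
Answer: -63624/4334663 ≈ -0.014678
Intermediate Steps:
n(X, K) = -3 + X (n(X, K) = X - 3 = -3 + X)
Y(U, B) = -3 + 2*B (Y(U, B) = B + (-3 + B) = -3 + 2*B)
1/(Y(-32, -33) + (852/2651 + 1450/2640)) = 1/((-3 + 2*(-33)) + (852/2651 + 1450/2640)) = 1/((-3 - 66) + (852*(1/2651) + 1450*(1/2640))) = 1/(-69 + (852/2651 + 145/264)) = 1/(-69 + 55393/63624) = 1/(-4334663/63624) = -63624/4334663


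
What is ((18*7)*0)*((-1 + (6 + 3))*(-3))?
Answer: 0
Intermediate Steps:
((18*7)*0)*((-1 + (6 + 3))*(-3)) = (126*0)*((-1 + 9)*(-3)) = 0*(8*(-3)) = 0*(-24) = 0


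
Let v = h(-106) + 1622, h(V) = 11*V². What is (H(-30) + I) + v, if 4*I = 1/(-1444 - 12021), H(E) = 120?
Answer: 6750704679/53860 ≈ 1.2534e+5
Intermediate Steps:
I = -1/53860 (I = 1/(4*(-1444 - 12021)) = (¼)/(-13465) = (¼)*(-1/13465) = -1/53860 ≈ -1.8567e-5)
v = 125218 (v = 11*(-106)² + 1622 = 11*11236 + 1622 = 123596 + 1622 = 125218)
(H(-30) + I) + v = (120 - 1/53860) + 125218 = 6463199/53860 + 125218 = 6750704679/53860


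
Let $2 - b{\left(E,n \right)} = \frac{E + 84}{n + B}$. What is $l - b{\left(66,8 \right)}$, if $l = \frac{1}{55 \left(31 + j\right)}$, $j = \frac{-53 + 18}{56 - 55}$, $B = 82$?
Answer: $- \frac{223}{660} \approx -0.33788$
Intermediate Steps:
$j = -35$ ($j = - \frac{35}{1} = \left(-35\right) 1 = -35$)
$b{\left(E,n \right)} = 2 - \frac{84 + E}{82 + n}$ ($b{\left(E,n \right)} = 2 - \frac{E + 84}{n + 82} = 2 - \frac{84 + E}{82 + n}$)
$l = - \frac{1}{220}$ ($l = \frac{1}{55 \left(31 - 35\right)} = \frac{1}{55 \left(-4\right)} = \frac{1}{-220} = - \frac{1}{220} \approx -0.0045455$)
$l - b{\left(66,8 \right)} = - \frac{1}{220} - \frac{80 - 66 + 2 \cdot 8}{82 + 8} = - \frac{1}{220} - \frac{80 - 66 + 16}{90} = - \frac{1}{220} - \frac{1}{90} \cdot 30 = - \frac{1}{220} - \frac{1}{3} = - \frac{223}{660}$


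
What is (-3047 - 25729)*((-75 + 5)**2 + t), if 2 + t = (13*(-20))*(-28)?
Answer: -350434128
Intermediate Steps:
t = 7278 (t = -2 + (13*(-20))*(-28) = -2 - 260*(-28) = -2 + 7280 = 7278)
(-3047 - 25729)*((-75 + 5)**2 + t) = (-3047 - 25729)*((-75 + 5)**2 + 7278) = -28776*((-70)**2 + 7278) = -28776*(4900 + 7278) = -28776*12178 = -350434128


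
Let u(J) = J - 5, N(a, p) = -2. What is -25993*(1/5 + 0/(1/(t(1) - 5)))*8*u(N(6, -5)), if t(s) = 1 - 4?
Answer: 1455608/5 ≈ 2.9112e+5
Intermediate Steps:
u(J) = -5 + J
t(s) = -3
-25993*(1/5 + 0/(1/(t(1) - 5)))*8*u(N(6, -5)) = -25993*(1/5 + 0/(1/(-3 - 5)))*8*(-5 - 2) = -25993*(1*(1/5) + 0/(1/(-8)))*8*(-7) = -25993*(1/5 + 0/(-1/8))*8*(-7) = -25993*(1/5 + 0*(-8))*8*(-7) = -25993*(1/5 + 0)*8*(-7) = -25993*(1/5)*8*(-7) = -207944*(-7)/5 = -25993*(-56/5) = 1455608/5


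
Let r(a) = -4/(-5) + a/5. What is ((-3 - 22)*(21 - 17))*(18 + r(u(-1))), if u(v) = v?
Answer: -1860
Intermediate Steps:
r(a) = ⅘ + a/5 (r(a) = -4*(-⅕) + a*(⅕) = ⅘ + a/5)
((-3 - 22)*(21 - 17))*(18 + r(u(-1))) = ((-3 - 22)*(21 - 17))*(18 + (⅘ + (⅕)*(-1))) = (-25*4)*(18 + (⅘ - ⅕)) = -100*(18 + ⅗) = -100*93/5 = -1860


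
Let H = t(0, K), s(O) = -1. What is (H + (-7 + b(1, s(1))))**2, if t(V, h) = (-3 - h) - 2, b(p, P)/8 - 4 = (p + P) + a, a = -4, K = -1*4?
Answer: 64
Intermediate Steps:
K = -4
b(p, P) = 8*P + 8*p (b(p, P) = 32 + 8*((p + P) - 4) = 32 + 8*((P + p) - 4) = 32 + 8*(-4 + P + p) = 32 + (-32 + 8*P + 8*p) = 8*P + 8*p)
t(V, h) = -5 - h
H = -1 (H = -5 - 1*(-4) = -5 + 4 = -1)
(H + (-7 + b(1, s(1))))**2 = (-1 + (-7 + (8*(-1) + 8*1)))**2 = (-1 + (-7 + (-8 + 8)))**2 = (-1 + (-7 + 0))**2 = (-1 - 7)**2 = (-8)**2 = 64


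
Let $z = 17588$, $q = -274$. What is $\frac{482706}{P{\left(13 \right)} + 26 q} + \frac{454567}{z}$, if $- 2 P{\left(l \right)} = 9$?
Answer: $- \frac{10498904537}{250752116} \approx -41.87$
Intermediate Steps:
$P{\left(l \right)} = - \frac{9}{2}$ ($P{\left(l \right)} = \left(- \frac{1}{2}\right) 9 = - \frac{9}{2}$)
$\frac{482706}{P{\left(13 \right)} + 26 q} + \frac{454567}{z} = \frac{482706}{- \frac{9}{2} + 26 \left(-274\right)} + \frac{454567}{17588} = \frac{482706}{- \frac{9}{2} - 7124} + 454567 \cdot \frac{1}{17588} = \frac{482706}{- \frac{14257}{2}} + \frac{454567}{17588} = 482706 \left(- \frac{2}{14257}\right) + \frac{454567}{17588} = - \frac{965412}{14257} + \frac{454567}{17588} = - \frac{10498904537}{250752116}$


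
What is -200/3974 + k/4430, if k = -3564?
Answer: -3762334/4401205 ≈ -0.85484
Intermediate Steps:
-200/3974 + k/4430 = -200/3974 - 3564/4430 = -200*1/3974 - 3564*1/4430 = -100/1987 - 1782/2215 = -3762334/4401205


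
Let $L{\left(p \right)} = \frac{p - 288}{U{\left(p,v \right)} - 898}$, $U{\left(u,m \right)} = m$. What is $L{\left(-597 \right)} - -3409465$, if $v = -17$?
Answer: $\frac{207977424}{61} \approx 3.4095 \cdot 10^{6}$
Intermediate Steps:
$L{\left(p \right)} = \frac{96}{305} - \frac{p}{915}$ ($L{\left(p \right)} = \frac{p - 288}{-17 - 898} = \frac{-288 + p}{-915} = \left(-288 + p\right) \left(- \frac{1}{915}\right) = \frac{96}{305} - \frac{p}{915}$)
$L{\left(-597 \right)} - -3409465 = \left(\frac{96}{305} - - \frac{199}{305}\right) - -3409465 = \left(\frac{96}{305} + \frac{199}{305}\right) + 3409465 = \frac{59}{61} + 3409465 = \frac{207977424}{61}$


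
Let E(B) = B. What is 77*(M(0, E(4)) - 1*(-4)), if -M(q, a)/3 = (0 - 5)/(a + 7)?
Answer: 413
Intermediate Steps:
M(q, a) = 15/(7 + a) (M(q, a) = -3*(0 - 5)/(a + 7) = -(-15)/(7 + a) = 15/(7 + a))
77*(M(0, E(4)) - 1*(-4)) = 77*(15/(7 + 4) - 1*(-4)) = 77*(15/11 + 4) = 77*(59/11) = 413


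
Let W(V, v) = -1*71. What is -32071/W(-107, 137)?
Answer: 32071/71 ≈ 451.70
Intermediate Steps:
W(V, v) = -71
-32071/W(-107, 137) = -32071/(-71) = -32071*(-1/71) = 32071/71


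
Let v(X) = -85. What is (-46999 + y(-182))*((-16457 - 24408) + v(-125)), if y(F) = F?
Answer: 1932061950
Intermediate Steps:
(-46999 + y(-182))*((-16457 - 24408) + v(-125)) = (-46999 - 182)*((-16457 - 24408) - 85) = -47181*(-40865 - 85) = -47181*(-40950) = 1932061950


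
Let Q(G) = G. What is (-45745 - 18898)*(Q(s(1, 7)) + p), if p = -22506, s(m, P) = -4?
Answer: 1455113930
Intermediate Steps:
(-45745 - 18898)*(Q(s(1, 7)) + p) = (-45745 - 18898)*(-4 - 22506) = -64643*(-22510) = 1455113930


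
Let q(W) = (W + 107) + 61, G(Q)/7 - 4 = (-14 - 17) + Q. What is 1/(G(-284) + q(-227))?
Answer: -1/2236 ≈ -0.00044723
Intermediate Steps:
G(Q) = -189 + 7*Q (G(Q) = 28 + 7*((-14 - 17) + Q) = 28 + 7*(-31 + Q) = 28 + (-217 + 7*Q) = -189 + 7*Q)
q(W) = 168 + W (q(W) = (107 + W) + 61 = 168 + W)
1/(G(-284) + q(-227)) = 1/((-189 + 7*(-284)) + (168 - 227)) = 1/((-189 - 1988) - 59) = 1/(-2177 - 59) = 1/(-2236) = -1/2236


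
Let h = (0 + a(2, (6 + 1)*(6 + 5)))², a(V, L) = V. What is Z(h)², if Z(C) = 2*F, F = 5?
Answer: 100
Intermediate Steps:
h = 4 (h = (0 + 2)² = 2² = 4)
Z(C) = 10 (Z(C) = 2*5 = 10)
Z(h)² = 10² = 100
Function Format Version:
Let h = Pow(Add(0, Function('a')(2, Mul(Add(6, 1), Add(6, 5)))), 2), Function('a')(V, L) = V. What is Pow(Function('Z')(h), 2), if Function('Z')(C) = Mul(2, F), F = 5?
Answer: 100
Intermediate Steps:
h = 4 (h = Pow(Add(0, 2), 2) = Pow(2, 2) = 4)
Function('Z')(C) = 10 (Function('Z')(C) = Mul(2, 5) = 10)
Pow(Function('Z')(h), 2) = Pow(10, 2) = 100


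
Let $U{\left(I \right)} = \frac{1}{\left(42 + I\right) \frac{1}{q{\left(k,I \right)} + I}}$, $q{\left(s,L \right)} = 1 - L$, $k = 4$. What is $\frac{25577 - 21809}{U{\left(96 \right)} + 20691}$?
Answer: $\frac{3312}{18187} \approx 0.18211$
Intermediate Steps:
$U{\left(I \right)} = \frac{1}{42 + I}$ ($U{\left(I \right)} = \frac{1}{\left(42 + I\right) \frac{1}{\left(1 - I\right) + I}} = \frac{1}{\left(42 + I\right) 1^{-1}} = \frac{1}{\left(42 + I\right) 1} = \frac{1}{42 + I}$)
$\frac{25577 - 21809}{U{\left(96 \right)} + 20691} = \frac{25577 - 21809}{\frac{1}{42 + 96} + 20691} = \frac{3768}{\frac{1}{138} + 20691} = \frac{3768}{\frac{2855359}{138}} = 3768 \cdot \frac{138}{2855359} = \frac{3312}{18187}$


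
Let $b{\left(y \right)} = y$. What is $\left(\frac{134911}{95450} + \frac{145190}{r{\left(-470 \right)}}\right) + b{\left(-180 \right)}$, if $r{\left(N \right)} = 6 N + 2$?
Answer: $- \frac{30947132151}{134489050} \approx -230.11$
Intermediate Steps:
$r{\left(N \right)} = 2 + 6 N$
$\left(\frac{134911}{95450} + \frac{145190}{r{\left(-470 \right)}}\right) + b{\left(-180 \right)} = \left(\frac{134911}{95450} + \frac{145190}{2 + 6 \left(-470\right)}\right) - 180 = \left(134911 \cdot \frac{1}{95450} + \frac{145190}{2 - 2820}\right) - 180 = \left(\frac{134911}{95450} + \frac{145190}{-2818}\right) - 180 = \left(\frac{134911}{95450} + 145190 \left(- \frac{1}{2818}\right)\right) - 180 = \left(\frac{134911}{95450} - \frac{72595}{1409}\right) - 180 = - \frac{6739103151}{134489050} - 180 = - \frac{30947132151}{134489050}$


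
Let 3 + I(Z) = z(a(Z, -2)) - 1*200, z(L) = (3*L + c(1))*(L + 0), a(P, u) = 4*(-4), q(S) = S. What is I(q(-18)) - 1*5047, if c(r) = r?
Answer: -4498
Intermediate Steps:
a(P, u) = -16
z(L) = L*(1 + 3*L) (z(L) = (3*L + 1)*(L + 0) = (1 + 3*L)*L = L*(1 + 3*L))
I(Z) = 549 (I(Z) = -3 + (-16*(1 + 3*(-16)) - 1*200) = -3 + (-16*(1 - 48) - 200) = -3 + (-16*(-47) - 200) = -3 + (752 - 200) = -3 + 552 = 549)
I(q(-18)) - 1*5047 = 549 - 1*5047 = 549 - 5047 = -4498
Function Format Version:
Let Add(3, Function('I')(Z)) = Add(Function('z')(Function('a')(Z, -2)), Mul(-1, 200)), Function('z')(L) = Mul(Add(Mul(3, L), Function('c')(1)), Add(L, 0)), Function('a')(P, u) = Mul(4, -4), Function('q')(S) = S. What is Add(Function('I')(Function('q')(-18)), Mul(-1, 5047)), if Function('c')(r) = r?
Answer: -4498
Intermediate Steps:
Function('a')(P, u) = -16
Function('z')(L) = Mul(L, Add(1, Mul(3, L))) (Function('z')(L) = Mul(Add(Mul(3, L), 1), Add(L, 0)) = Mul(Add(1, Mul(3, L)), L) = Mul(L, Add(1, Mul(3, L))))
Function('I')(Z) = 549 (Function('I')(Z) = Add(-3, Add(Mul(-16, Add(1, Mul(3, -16))), Mul(-1, 200))) = Add(-3, Add(Mul(-16, Add(1, -48)), -200)) = Add(-3, Add(Mul(-16, -47), -200)) = Add(-3, Add(752, -200)) = Add(-3, 552) = 549)
Add(Function('I')(Function('q')(-18)), Mul(-1, 5047)) = Add(549, Mul(-1, 5047)) = Add(549, -5047) = -4498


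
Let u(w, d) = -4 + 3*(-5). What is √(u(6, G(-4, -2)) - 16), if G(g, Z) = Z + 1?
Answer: I*√35 ≈ 5.9161*I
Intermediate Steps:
G(g, Z) = 1 + Z
u(w, d) = -19 (u(w, d) = -4 - 15 = -19)
√(u(6, G(-4, -2)) - 16) = √(-19 - 16) = √(-35) = I*√35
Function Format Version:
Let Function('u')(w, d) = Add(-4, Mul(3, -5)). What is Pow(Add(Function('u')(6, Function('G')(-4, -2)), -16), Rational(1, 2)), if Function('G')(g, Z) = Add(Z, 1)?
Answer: Mul(I, Pow(35, Rational(1, 2))) ≈ Mul(5.9161, I)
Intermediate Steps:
Function('G')(g, Z) = Add(1, Z)
Function('u')(w, d) = -19 (Function('u')(w, d) = Add(-4, -15) = -19)
Pow(Add(Function('u')(6, Function('G')(-4, -2)), -16), Rational(1, 2)) = Pow(Add(-19, -16), Rational(1, 2)) = Pow(-35, Rational(1, 2)) = Mul(I, Pow(35, Rational(1, 2)))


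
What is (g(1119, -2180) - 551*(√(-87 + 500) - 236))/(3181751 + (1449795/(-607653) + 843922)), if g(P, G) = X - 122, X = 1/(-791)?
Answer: 20814540393123/644984254369378 - 111605601*√413/815403608558 ≈ 0.029490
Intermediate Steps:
X = -1/791 ≈ -0.0012642
g(P, G) = -96503/791 (g(P, G) = -1/791 - 122 = -96503/791)
(g(1119, -2180) - 551*(√(-87 + 500) - 236))/(3181751 + (1449795/(-607653) + 843922)) = (-96503/791 - 551*(√(-87 + 500) - 236))/(3181751 + (1449795/(-607653) + 843922)) = (-96503/791 - 551*(√413 - 236))/(3181751 + (1449795*(-1/607653) + 843922)) = (-96503/791 - 551*(-236 + √413))/(3181751 + (-483265/202551 + 843922)) = (-96503/791 + (130036 - 551*√413))/(3181751 + 170936761757/202551) = (102761973/791 - 551*√413)/(815403608558/202551) = (102761973/791 - 551*√413)*(202551/815403608558) = 20814540393123/644984254369378 - 111605601*√413/815403608558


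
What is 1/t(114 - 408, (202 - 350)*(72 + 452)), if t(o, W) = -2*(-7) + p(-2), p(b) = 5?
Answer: 1/19 ≈ 0.052632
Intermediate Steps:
t(o, W) = 19 (t(o, W) = -2*(-7) + 5 = 14 + 5 = 19)
1/t(114 - 408, (202 - 350)*(72 + 452)) = 1/19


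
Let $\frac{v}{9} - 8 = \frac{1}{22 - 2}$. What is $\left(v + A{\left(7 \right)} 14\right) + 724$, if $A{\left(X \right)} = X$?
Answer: $\frac{17889}{20} \approx 894.45$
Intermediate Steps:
$v = \frac{1449}{20}$ ($v = 72 + \frac{9}{22 - 2} = 72 + \frac{9}{20} = \frac{1449}{20} \approx 72.45$)
$\left(v + A{\left(7 \right)} 14\right) + 724 = \left(\frac{1449}{20} + 7 \cdot 14\right) + 724 = \left(\frac{1449}{20} + 98\right) + 724 = \frac{3409}{20} + 724 = \frac{17889}{20}$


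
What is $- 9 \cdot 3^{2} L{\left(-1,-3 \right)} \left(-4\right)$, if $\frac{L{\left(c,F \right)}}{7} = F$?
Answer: $-6804$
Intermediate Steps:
$L{\left(c,F \right)} = 7 F$
$- 9 \cdot 3^{2} L{\left(-1,-3 \right)} \left(-4\right) = - 9 \cdot 3^{2} \cdot 7 \left(-3\right) \left(-4\right) = \left(-9\right) 9 \left(\left(-21\right) \left(-4\right)\right) = \left(-81\right) 84 = -6804$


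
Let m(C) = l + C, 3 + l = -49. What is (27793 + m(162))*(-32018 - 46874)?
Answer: -2201323476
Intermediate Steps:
l = -52 (l = -3 - 49 = -52)
m(C) = -52 + C
(27793 + m(162))*(-32018 - 46874) = (27793 + (-52 + 162))*(-32018 - 46874) = (27793 + 110)*(-78892) = 27903*(-78892) = -2201323476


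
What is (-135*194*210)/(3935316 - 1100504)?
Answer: -1374975/708703 ≈ -1.9401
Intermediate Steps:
(-135*194*210)/(3935316 - 1100504) = -26190*210/2834812 = -5499900*1/2834812 = -1374975/708703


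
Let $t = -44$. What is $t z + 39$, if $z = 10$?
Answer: $-401$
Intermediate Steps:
$t z + 39 = \left(-44\right) 10 + 39 = -440 + 39 = -401$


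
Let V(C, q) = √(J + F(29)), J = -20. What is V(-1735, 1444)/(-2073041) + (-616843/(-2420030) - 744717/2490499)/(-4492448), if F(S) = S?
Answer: -80677651971999009707/56130391561789407147728960 ≈ -1.4373e-6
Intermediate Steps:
V(C, q) = 3 (V(C, q) = √(-20 + 29) = √9 = 3)
V(-1735, 1444)/(-2073041) + (-616843/(-2420030) - 744717/2490499)/(-4492448) = 3/(-2073041) + (-616843/(-2420030) - 744717/2490499)/(-4492448) = 3*(-1/2073041) + (-616843*(-1/2420030) - 744717*1/2490499)*(-1/4492448) = -3/2073041 + (616843/2420030 - 744717/2490499)*(-1/4492448) = -3/2073041 - 265990606853/6027082294970*(-1/4492448) = -3/2073041 + 265990606853/27076353801873386560 = -80677651971999009707/56130391561789407147728960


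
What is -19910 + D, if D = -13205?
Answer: -33115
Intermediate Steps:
-19910 + D = -19910 - 13205 = -33115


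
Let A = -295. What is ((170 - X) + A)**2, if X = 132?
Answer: 66049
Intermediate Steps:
((170 - X) + A)**2 = ((170 - 1*132) - 295)**2 = ((170 - 132) - 295)**2 = (38 - 295)**2 = (-257)**2 = 66049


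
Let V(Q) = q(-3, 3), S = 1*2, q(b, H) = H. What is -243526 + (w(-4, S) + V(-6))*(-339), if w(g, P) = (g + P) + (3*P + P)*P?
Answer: -249289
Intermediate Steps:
S = 2
V(Q) = 3
w(g, P) = P + g + 4*P**2 (w(g, P) = (P + g) + (4*P)*P = (P + g) + 4*P**2 = P + g + 4*P**2)
-243526 + (w(-4, S) + V(-6))*(-339) = -243526 + ((2 - 4 + 4*2**2) + 3)*(-339) = -243526 + ((2 - 4 + 4*4) + 3)*(-339) = -243526 + ((2 - 4 + 16) + 3)*(-339) = -243526 + (14 + 3)*(-339) = -243526 + 17*(-339) = -243526 - 5763 = -249289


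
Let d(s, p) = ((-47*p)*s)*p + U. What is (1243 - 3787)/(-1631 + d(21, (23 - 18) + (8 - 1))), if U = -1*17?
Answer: 159/8986 ≈ 0.017694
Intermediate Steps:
U = -17
d(s, p) = -17 - 47*s*p**2 (d(s, p) = ((-47*p)*s)*p - 17 = (-47*p*s)*p - 17 = -47*s*p**2 - 17 = -17 - 47*s*p**2)
(1243 - 3787)/(-1631 + d(21, (23 - 18) + (8 - 1))) = (1243 - 3787)/(-1631 + (-17 - 47*21*((23 - 18) + (8 - 1))**2)) = -2544/(-1631 + (-17 - 47*21*(5 + 7)**2)) = -2544/(-1631 + (-17 - 47*21*12**2)) = -2544/(-1631 + (-17 - 47*21*144)) = -2544/(-1631 + (-17 - 142128)) = -2544/(-1631 - 142145) = -2544/(-143776) = -2544*(-1/143776) = 159/8986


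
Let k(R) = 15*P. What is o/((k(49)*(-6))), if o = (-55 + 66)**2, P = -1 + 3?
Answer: -121/180 ≈ -0.67222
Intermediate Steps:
P = 2
k(R) = 30 (k(R) = 15*2 = 30)
o = 121 (o = 11**2 = 121)
o/((k(49)*(-6))) = 121/((30*(-6))) = 121/(-180) = 121*(-1/180) = -121/180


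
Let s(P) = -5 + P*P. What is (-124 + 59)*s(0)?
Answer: 325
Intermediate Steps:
s(P) = -5 + P²
(-124 + 59)*s(0) = (-124 + 59)*(-5 + 0²) = -65*(-5 + 0) = -65*(-5) = 325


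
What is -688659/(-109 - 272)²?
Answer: -229553/48387 ≈ -4.7441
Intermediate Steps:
-688659/(-109 - 272)² = -688659/((-381)²) = -688659/145161 = -688659*1/145161 = -229553/48387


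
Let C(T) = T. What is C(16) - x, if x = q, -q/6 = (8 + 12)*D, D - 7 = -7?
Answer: 16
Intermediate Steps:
D = 0 (D = 7 - 7 = 0)
q = 0 (q = -6*(8 + 12)*0 = -120*0 = -6*0 = 0)
x = 0
C(16) - x = 16 - 1*0 = 16 + 0 = 16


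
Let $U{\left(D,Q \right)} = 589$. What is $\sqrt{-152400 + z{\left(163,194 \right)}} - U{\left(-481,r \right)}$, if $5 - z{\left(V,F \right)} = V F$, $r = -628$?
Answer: $-589 + i \sqrt{184017} \approx -589.0 + 428.97 i$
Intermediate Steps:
$z{\left(V,F \right)} = 5 - F V$ ($z{\left(V,F \right)} = 5 - V F = 5 - F V$)
$\sqrt{-152400 + z{\left(163,194 \right)}} - U{\left(-481,r \right)} = \sqrt{-152400 + \left(5 - 194 \cdot 163\right)} - 589 = \sqrt{-152400 + \left(5 - 31622\right)} - 589 = \sqrt{-152400 - 31617} - 589 = \sqrt{-184017} - 589 = i \sqrt{184017} - 589 = -589 + i \sqrt{184017}$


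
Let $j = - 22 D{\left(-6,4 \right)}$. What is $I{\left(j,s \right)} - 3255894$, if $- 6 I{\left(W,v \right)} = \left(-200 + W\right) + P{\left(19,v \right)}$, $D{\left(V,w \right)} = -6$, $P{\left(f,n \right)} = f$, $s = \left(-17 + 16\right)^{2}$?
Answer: $- \frac{19535315}{6} \approx -3.2559 \cdot 10^{6}$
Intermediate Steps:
$s = 1$ ($s = \left(-1\right)^{2} = 1$)
$j = 132$ ($j = \left(-22\right) \left(-6\right) = 132$)
$I{\left(W,v \right)} = \frac{181}{6} - \frac{W}{6}$ ($I{\left(W,v \right)} = - \frac{\left(-200 + W\right) + 19}{6} = - \frac{-181 + W}{6} = \frac{181}{6} - \frac{W}{6}$)
$I{\left(j,s \right)} - 3255894 = \left(\frac{181}{6} - 22\right) - 3255894 = \frac{49}{6} - 3255894 = - \frac{19535315}{6}$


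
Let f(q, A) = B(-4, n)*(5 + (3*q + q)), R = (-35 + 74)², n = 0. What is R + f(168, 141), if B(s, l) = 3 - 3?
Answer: 1521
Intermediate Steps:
R = 1521 (R = 39² = 1521)
B(s, l) = 0
f(q, A) = 0 (f(q, A) = 0*(5 + (3*q + q)) = 0*(5 + 4*q) = 0)
R + f(168, 141) = 1521 + 0 = 1521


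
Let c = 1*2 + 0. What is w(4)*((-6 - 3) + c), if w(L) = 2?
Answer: -14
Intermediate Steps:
c = 2 (c = 2 + 0 = 2)
w(4)*((-6 - 3) + c) = 2*((-6 - 3) + 2) = 2*(-9 + 2) = 2*(-7) = -14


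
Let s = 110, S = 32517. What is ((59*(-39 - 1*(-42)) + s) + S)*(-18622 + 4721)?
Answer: -456008404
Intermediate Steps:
((59*(-39 - 1*(-42)) + s) + S)*(-18622 + 4721) = ((59*(-39 - 1*(-42)) + 110) + 32517)*(-18622 + 4721) = ((59*(-39 + 42) + 110) + 32517)*(-13901) = ((59*3 + 110) + 32517)*(-13901) = ((177 + 110) + 32517)*(-13901) = (287 + 32517)*(-13901) = 32804*(-13901) = -456008404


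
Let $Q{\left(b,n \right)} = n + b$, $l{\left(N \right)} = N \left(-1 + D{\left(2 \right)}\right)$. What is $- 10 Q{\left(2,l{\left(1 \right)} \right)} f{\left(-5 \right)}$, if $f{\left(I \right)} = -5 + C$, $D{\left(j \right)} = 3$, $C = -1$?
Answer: $240$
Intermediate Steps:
$l{\left(N \right)} = 2 N$ ($l{\left(N \right)} = N \left(-1 + 3\right) = N 2 = 2 N$)
$Q{\left(b,n \right)} = b + n$
$f{\left(I \right)} = -6$ ($f{\left(I \right)} = -5 - 1 = -6$)
$- 10 Q{\left(2,l{\left(1 \right)} \right)} f{\left(-5 \right)} = - 10 \left(2 + 2 \cdot 1\right) \left(-6\right) = - 10 \left(2 + 2\right) \left(-6\right) = \left(-10\right) 4 \left(-6\right) = \left(-40\right) \left(-6\right) = 240$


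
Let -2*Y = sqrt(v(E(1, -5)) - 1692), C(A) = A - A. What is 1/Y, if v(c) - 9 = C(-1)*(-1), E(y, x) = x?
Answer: 2*I*sqrt(187)/561 ≈ 0.048751*I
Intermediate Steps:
C(A) = 0
v(c) = 9 (v(c) = 9 + 0*(-1) = 9 + 0 = 9)
Y = -3*I*sqrt(187)/2 (Y = -sqrt(9 - 1692)/2 = -3*I*sqrt(187)/2 ≈ -20.512*I)
1/Y = 1/(-3*I*sqrt(187)/2) = 2*I*sqrt(187)/561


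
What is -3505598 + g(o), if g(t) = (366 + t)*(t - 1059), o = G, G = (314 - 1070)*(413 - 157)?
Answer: 37586410552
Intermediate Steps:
G = -193536 (G = -756*256 = -193536)
o = -193536
g(t) = (-1059 + t)*(366 + t) (g(t) = (366 + t)*(-1059 + t) = (-1059 + t)*(366 + t))
-3505598 + g(o) = -3505598 + (-387594 + (-193536)² - 693*(-193536)) = -3505598 + (-387594 + 37456183296 + 134120448) = -3505598 + 37589916150 = 37586410552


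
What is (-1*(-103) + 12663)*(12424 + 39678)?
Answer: 665134132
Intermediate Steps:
(-1*(-103) + 12663)*(12424 + 39678) = (103 + 12663)*52102 = 12766*52102 = 665134132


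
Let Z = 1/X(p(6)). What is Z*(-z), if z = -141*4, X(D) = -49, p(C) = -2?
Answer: -564/49 ≈ -11.510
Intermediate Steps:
z = -564
Z = -1/49 (Z = 1/(-49) = -1/49 ≈ -0.020408)
Z*(-z) = -(-1)*(-564)/49 = -1/49*564 = -564/49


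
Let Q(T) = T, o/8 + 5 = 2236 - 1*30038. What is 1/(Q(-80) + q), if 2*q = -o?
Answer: 1/111148 ≈ 8.9970e-6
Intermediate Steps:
o = -222456 (o = -40 + 8*(2236 - 1*30038) = -40 + 8*(2236 - 30038) = -40 + 8*(-27802) = -40 - 222416 = -222456)
q = 111228 (q = (-1*(-222456))/2 = (1/2)*222456 = 111228)
1/(Q(-80) + q) = 1/(-80 + 111228) = 1/111148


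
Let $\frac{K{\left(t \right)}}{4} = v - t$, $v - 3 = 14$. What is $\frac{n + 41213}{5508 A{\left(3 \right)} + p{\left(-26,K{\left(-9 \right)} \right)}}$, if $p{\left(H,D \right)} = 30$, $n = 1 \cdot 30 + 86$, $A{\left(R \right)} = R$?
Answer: $\frac{41329}{16554} \approx 2.4966$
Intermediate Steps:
$v = 17$ ($v = 3 + 14 = 17$)
$K{\left(t \right)} = 68 - 4 t$ ($K{\left(t \right)} = 4 \left(17 - t\right) = 68 - 4 t$)
$n = 116$ ($n = 30 + 86 = 116$)
$\frac{n + 41213}{5508 A{\left(3 \right)} + p{\left(-26,K{\left(-9 \right)} \right)}} = \frac{116 + 41213}{5508 \cdot 3 + 30} = \frac{41329}{16524 + 30} = \frac{41329}{16554}$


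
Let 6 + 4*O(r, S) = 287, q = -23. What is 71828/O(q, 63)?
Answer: 287312/281 ≈ 1022.5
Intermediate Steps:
O(r, S) = 281/4 (O(r, S) = -3/2 + (¼)*287 = -3/2 + 287/4 = 281/4)
71828/O(q, 63) = 71828/(281/4) = 71828*(4/281) = 287312/281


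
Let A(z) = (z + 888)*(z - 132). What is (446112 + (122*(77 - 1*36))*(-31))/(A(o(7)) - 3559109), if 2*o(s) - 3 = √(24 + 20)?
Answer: -1140971183080/14407386834351 - 235634080*√11/14407386834351 ≈ -0.079248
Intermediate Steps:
o(s) = 3/2 + √11 (o(s) = 3/2 + √(24 + 20)/2 = 3/2 + √44/2 = 3/2 + (2*√11)/2 = 3/2 + √11)
A(z) = (-132 + z)*(888 + z) (A(z) = (888 + z)*(-132 + z) = (-132 + z)*(888 + z))
(446112 + (122*(77 - 1*36))*(-31))/(A(o(7)) - 3559109) = (446112 + (122*(77 - 1*36))*(-31))/((-117216 + (3/2 + √11)² + 756*(3/2 + √11)) - 3559109) = (446112 + (122*(77 - 36))*(-31))/((-117216 + (3/2 + √11)² + (1134 + 756*√11)) - 3559109) = (446112 + (122*41)*(-31))/((-116082 + (3/2 + √11)² + 756*√11) - 3559109) = (446112 + 5002*(-31))/(-3675191 + (3/2 + √11)² + 756*√11) = (446112 - 155062)/(-3675191 + (3/2 + √11)² + 756*√11) = 291050/(-3675191 + (3/2 + √11)² + 756*√11)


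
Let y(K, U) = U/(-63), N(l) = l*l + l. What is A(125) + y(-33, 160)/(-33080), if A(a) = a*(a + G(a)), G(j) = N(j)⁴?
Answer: 400754404814942220328129/52101 ≈ 7.6919e+18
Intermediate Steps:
N(l) = l + l² (N(l) = l² + l = l + l²)
y(K, U) = -U/63 (y(K, U) = U*(-1/63) = -U/63)
G(j) = j⁴*(1 + j)⁴ (G(j) = (j*(1 + j))⁴ = j⁴*(1 + j)⁴)
A(a) = a*(a + a⁴*(1 + a)⁴)
A(125) + y(-33, 160)/(-33080) = (125² + 125⁵*(1 + 125)⁴) - 1/63*160/(-33080) = (15625 + 30517578125*126⁴) - 160/63*(-1/33080) = (15625 + 30517578125*252047376) + 4/52101 = (15625 + 7691875488281250000) + 4/52101 = 7691875488281265625 + 4/52101 = 400754404814942220328129/52101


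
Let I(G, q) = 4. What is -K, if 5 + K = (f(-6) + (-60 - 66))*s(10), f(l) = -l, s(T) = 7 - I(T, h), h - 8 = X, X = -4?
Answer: 365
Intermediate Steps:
h = 4 (h = 8 - 4 = 4)
s(T) = 3 (s(T) = 7 - 1*4 = 7 - 4 = 3)
K = -365 (K = -5 + (-1*(-6) + (-60 - 66))*3 = -5 + (6 - 126)*3 = -5 - 120*3 = -5 - 360 = -365)
-K = -1*(-365) = 365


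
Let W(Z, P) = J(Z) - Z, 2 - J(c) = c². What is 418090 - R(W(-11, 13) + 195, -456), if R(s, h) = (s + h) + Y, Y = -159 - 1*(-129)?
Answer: 418489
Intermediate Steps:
J(c) = 2 - c²
Y = -30 (Y = -159 + 129 = -30)
W(Z, P) = 2 - Z - Z² (W(Z, P) = (2 - Z²) - Z = 2 - Z - Z²)
R(s, h) = -30 + h + s (R(s, h) = (s + h) - 30 = (h + s) - 30 = -30 + h + s)
418090 - R(W(-11, 13) + 195, -456) = 418090 - (-30 - 456 + ((2 - 1*(-11) - 1*(-11)²) + 195)) = 418090 - (-30 - 456 + ((2 + 11 - 1*121) + 195)) = 418090 - (-30 - 456 + ((2 + 11 - 121) + 195)) = 418090 - (-30 - 456 + (-108 + 195)) = 418090 - (-30 - 456 + 87) = 418090 - 1*(-399) = 418090 + 399 = 418489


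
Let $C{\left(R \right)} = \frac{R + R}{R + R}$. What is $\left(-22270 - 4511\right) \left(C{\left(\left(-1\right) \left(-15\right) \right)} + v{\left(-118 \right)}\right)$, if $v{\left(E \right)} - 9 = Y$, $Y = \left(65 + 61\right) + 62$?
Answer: $-5302638$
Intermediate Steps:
$Y = 188$ ($Y = 126 + 62 = 188$)
$v{\left(E \right)} = 197$ ($v{\left(E \right)} = 9 + 188 = 197$)
$C{\left(R \right)} = 1$ ($C{\left(R \right)} = \frac{2 R}{2 R} = 2 R \frac{1}{2 R} = 1$)
$\left(-22270 - 4511\right) \left(C{\left(\left(-1\right) \left(-15\right) \right)} + v{\left(-118 \right)}\right) = \left(-22270 - 4511\right) \left(1 + 197\right) = \left(-26781\right) 198 = -5302638$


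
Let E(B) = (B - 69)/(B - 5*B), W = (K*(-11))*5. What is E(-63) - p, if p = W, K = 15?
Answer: 17314/21 ≈ 824.48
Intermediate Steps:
W = -825 (W = (15*(-11))*5 = -165*5 = -825)
E(B) = -(-69 + B)/(4*B) (E(B) = (-69 + B)/((-4*B)) = (-69 + B)*(-1/(4*B)) = -(-69 + B)/(4*B))
p = -825
E(-63) - p = (1/4)*(69 - 1*(-63))/(-63) - 1*(-825) = (1/4)*(-1/63)*(69 + 63) + 825 = (1/4)*(-1/63)*132 + 825 = -11/21 + 825 = 17314/21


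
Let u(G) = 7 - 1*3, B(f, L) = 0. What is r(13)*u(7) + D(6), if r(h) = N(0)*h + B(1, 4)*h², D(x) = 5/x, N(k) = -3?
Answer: -931/6 ≈ -155.17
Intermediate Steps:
u(G) = 4 (u(G) = 7 - 3 = 4)
r(h) = -3*h (r(h) = -3*h + 0*h² = -3*h + 0 = -3*h)
r(13)*u(7) + D(6) = -3*13*4 + 5/6 = -39*4 + 5*(⅙) = -156 + ⅚ = -931/6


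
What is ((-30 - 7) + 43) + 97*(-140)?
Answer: -13574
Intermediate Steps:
((-30 - 7) + 43) + 97*(-140) = (-37 + 43) - 13580 = 6 - 13580 = -13574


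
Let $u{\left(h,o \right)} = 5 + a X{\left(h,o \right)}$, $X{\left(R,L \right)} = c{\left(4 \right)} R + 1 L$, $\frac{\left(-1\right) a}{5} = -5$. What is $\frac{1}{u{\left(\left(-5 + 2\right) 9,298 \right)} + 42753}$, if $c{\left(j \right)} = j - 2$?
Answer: $\frac{1}{48858} \approx 2.0467 \cdot 10^{-5}$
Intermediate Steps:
$a = 25$ ($a = \left(-5\right) \left(-5\right) = 25$)
$c{\left(j \right)} = -2 + j$
$X{\left(R,L \right)} = L + 2 R$ ($X{\left(R,L \right)} = \left(-2 + 4\right) R + 1 L = 2 R + L = L + 2 R$)
$u{\left(h,o \right)} = 5 + 25 o + 50 h$ ($u{\left(h,o \right)} = 5 + 25 \left(o + 2 h\right) = 5 + \left(25 o + 50 h\right) = 5 + 25 o + 50 h$)
$\frac{1}{u{\left(\left(-5 + 2\right) 9,298 \right)} + 42753} = \frac{1}{\left(5 + 25 \cdot 298 + 50 \left(-5 + 2\right) 9\right) + 42753} = \frac{1}{\left(5 + 7450 + 50 \left(\left(-3\right) 9\right)\right) + 42753} = \frac{1}{\left(5 + 7450 + 50 \left(-27\right)\right) + 42753} = \frac{1}{\left(5 + 7450 - 1350\right) + 42753} = \frac{1}{6105 + 42753} = \frac{1}{48858}$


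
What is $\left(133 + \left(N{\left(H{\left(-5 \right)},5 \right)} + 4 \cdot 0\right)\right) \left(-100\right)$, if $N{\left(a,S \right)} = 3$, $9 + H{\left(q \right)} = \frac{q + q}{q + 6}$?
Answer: $-13600$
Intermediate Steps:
$H{\left(q \right)} = -9 + \frac{2 q}{6 + q}$ ($H{\left(q \right)} = -9 + \frac{q + q}{q + 6} = -9 + \frac{2 q}{6 + q}$)
$\left(133 + \left(N{\left(H{\left(-5 \right)},5 \right)} + 4 \cdot 0\right)\right) \left(-100\right) = \left(133 + \left(3 + 4 \cdot 0\right)\right) \left(-100\right) = \left(133 + \left(3 + 0\right)\right) \left(-100\right) = \left(133 + 3\right) \left(-100\right) = 136 \left(-100\right) = -13600$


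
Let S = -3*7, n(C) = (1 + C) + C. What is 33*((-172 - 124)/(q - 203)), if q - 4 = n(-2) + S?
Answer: 9768/223 ≈ 43.803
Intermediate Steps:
n(C) = 1 + 2*C
S = -21
q = -20 (q = 4 + ((1 + 2*(-2)) - 21) = 4 + ((1 - 4) - 21) = 4 + (-3 - 21) = 4 - 24 = -20)
33*((-172 - 124)/(q - 203)) = 33*((-172 - 124)/(-20 - 203)) = 33*(-296/(-223)) = 33*(-296*(-1/223)) = 33*(296/223) = 9768/223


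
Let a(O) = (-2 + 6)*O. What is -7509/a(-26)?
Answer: 7509/104 ≈ 72.202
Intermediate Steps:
a(O) = 4*O
-7509/a(-26) = -7509/(4*(-26)) = -7509/(-104) = -7509*(-1/104) = 7509/104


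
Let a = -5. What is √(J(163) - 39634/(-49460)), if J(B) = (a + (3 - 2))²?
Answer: √10275240810/24730 ≈ 4.0989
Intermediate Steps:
J(B) = 16 (J(B) = (-5 + (3 - 2))² = (-5 + 1)² = (-4)² = 16)
√(J(163) - 39634/(-49460)) = √(16 - 39634/(-49460)) = √(16 - 39634*(-1/49460)) = √(16 + 19817/24730) = √(415497/24730) = √10275240810/24730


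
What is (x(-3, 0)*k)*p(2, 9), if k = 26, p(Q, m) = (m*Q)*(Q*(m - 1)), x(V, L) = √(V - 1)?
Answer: 14976*I ≈ 14976.0*I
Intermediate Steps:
x(V, L) = √(-1 + V)
p(Q, m) = m*Q²*(-1 + m) (p(Q, m) = (Q*m)*(Q*(-1 + m)) = m*Q²*(-1 + m))
(x(-3, 0)*k)*p(2, 9) = (√(-1 - 3)*26)*(9*2²*(-1 + 9)) = (√(-4)*26)*(9*4*8) = ((2*I)*26)*288 = (52*I)*288 = 14976*I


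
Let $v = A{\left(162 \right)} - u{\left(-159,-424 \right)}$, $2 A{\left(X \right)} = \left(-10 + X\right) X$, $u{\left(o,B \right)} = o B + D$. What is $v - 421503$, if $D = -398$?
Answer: $-476209$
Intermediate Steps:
$u{\left(o,B \right)} = -398 + B o$ ($u{\left(o,B \right)} = o B - 398 = B o - 398 = -398 + B o$)
$A{\left(X \right)} = \frac{X \left(-10 + X\right)}{2}$ ($A{\left(X \right)} = \frac{\left(-10 + X\right) X}{2} = \frac{X \left(-10 + X\right)}{2}$)
$v = -54706$ ($v = \frac{1}{2} \cdot 162 \left(-10 + 162\right) - \left(-398 - -67416\right) = \frac{1}{2} \cdot 162 \cdot 152 - \left(-398 + 67416\right) = 12312 - 67018 = -54706$)
$v - 421503 = -54706 - 421503 = -476209$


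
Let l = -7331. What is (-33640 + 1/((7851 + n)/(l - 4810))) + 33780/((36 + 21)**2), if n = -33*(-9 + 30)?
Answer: -86904554861/2584038 ≈ -33631.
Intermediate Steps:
n = -693 (n = -33*21 = -693)
(-33640 + 1/((7851 + n)/(l - 4810))) + 33780/((36 + 21)**2) = (-33640 + 1/((7851 - 693)/(-7331 - 4810))) + 33780/((36 + 21)**2) = (-33640 + 1/(7158/(-12141))) + 33780/(57**2) = (-33640 + 1/(7158*(-1/12141))) + 33780/3249 = (-33640 + 1/(-2386/4047)) + 33780*(1/3249) = (-33640 - 4047/2386) + 11260/1083 = -80269087/2386 + 11260/1083 = -86904554861/2584038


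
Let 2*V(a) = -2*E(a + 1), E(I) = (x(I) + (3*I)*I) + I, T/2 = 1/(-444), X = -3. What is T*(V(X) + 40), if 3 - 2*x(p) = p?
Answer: -55/444 ≈ -0.12387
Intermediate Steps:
T = -1/222 (T = 2/(-444) = 2*(-1/444) = -1/222 ≈ -0.0045045)
x(p) = 3/2 - p/2
E(I) = 3/2 + I/2 + 3*I² (E(I) = ((3/2 - I/2) + (3*I)*I) + I = ((3/2 - I/2) + 3*I²) + I = (3/2 + 3*I² - I/2) + I = 3/2 + I/2 + 3*I²)
V(a) = -2 - 3*(1 + a)² - a/2 (V(a) = (-2*(3/2 + (a + 1)/2 + 3*(a + 1)²))/2 = (-2*(3/2 + (1 + a)/2 + 3*(1 + a)²))/2 = (-2*(3/2 + (½ + a/2) + 3*(1 + a)²))/2 = (-2*(2 + a/2 + 3*(1 + a)²))/2 = (-4 - a - 6*(1 + a)²)/2 = -2 - 3*(1 + a)² - a/2)
T*(V(X) + 40) = -((-2 - 3*(1 - 3)² - ½*(-3)) + 40)/222 = -((-2 - 3*(-2)² + 3/2) + 40)/222 = -((-2 - 3*4 + 3/2) + 40)/222 = -((-2 - 12 + 3/2) + 40)/222 = -(-25/2 + 40)/222 = -1/222*55/2 = -55/444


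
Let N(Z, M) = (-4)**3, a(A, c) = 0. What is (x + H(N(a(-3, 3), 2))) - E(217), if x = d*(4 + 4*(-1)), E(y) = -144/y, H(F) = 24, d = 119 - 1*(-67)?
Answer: 5352/217 ≈ 24.664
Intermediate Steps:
d = 186 (d = 119 + 67 = 186)
N(Z, M) = -64
x = 0 (x = 186*(4 + 4*(-1)) = 186*(4 - 4) = 186*0 = 0)
(x + H(N(a(-3, 3), 2))) - E(217) = (0 + 24) - (-144)/217 = 24 - (-144)/217 = 24 - 1*(-144/217) = 24 + 144/217 = 5352/217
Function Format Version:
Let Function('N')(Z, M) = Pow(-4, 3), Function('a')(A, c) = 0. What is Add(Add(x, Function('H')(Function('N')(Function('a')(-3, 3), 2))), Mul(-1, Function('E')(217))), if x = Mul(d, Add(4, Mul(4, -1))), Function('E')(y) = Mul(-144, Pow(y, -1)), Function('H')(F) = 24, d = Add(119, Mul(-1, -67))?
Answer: Rational(5352, 217) ≈ 24.664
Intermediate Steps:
d = 186 (d = Add(119, 67) = 186)
Function('N')(Z, M) = -64
x = 0 (x = Mul(186, Add(4, Mul(4, -1))) = Mul(186, Add(4, -4)) = Mul(186, 0) = 0)
Add(Add(x, Function('H')(Function('N')(Function('a')(-3, 3), 2))), Mul(-1, Function('E')(217))) = Add(Add(0, 24), Mul(-1, Mul(-144, Pow(217, -1)))) = Add(24, Mul(-1, Mul(-144, Rational(1, 217)))) = Add(24, Mul(-1, Rational(-144, 217))) = Add(24, Rational(144, 217)) = Rational(5352, 217)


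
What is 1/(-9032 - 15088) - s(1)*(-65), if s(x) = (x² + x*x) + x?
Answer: 4703399/24120 ≈ 195.00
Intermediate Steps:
s(x) = x + 2*x² (s(x) = (x² + x²) + x = 2*x² + x = x + 2*x²)
1/(-9032 - 15088) - s(1)*(-65) = 1/(-9032 - 15088) - 1*(1 + 2*1)*(-65) = 1/(-24120) - 1*(1 + 2)*(-65) = -1/24120 - 1*3*(-65) = -1/24120 - 3*(-65) = -1/24120 - 1*(-195) = -1/24120 + 195 = 4703399/24120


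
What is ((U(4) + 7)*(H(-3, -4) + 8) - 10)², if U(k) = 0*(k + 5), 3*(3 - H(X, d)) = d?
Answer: 52441/9 ≈ 5826.8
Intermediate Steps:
H(X, d) = 3 - d/3
U(k) = 0 (U(k) = 0*(5 + k) = 0)
((U(4) + 7)*(H(-3, -4) + 8) - 10)² = ((0 + 7)*((3 - ⅓*(-4)) + 8) - 10)² = (7*((3 + 4/3) + 8) - 10)² = (7*(13/3 + 8) - 10)² = (7*(37/3) - 10)² = (259/3 - 10)² = (229/3)² = 52441/9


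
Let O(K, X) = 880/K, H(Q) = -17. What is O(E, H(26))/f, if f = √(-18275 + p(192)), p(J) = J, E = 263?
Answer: -880*I*√107/365833 ≈ -0.024882*I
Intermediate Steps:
f = 13*I*√107 (f = √(-18275 + 192) = √(-18083) = 13*I*√107 ≈ 134.47*I)
O(E, H(26))/f = (880/263)/((13*I*√107)) = (880*(1/263))*(-I*√107/1391) = 880*(-I*√107/1391)/263 = -880*I*√107/365833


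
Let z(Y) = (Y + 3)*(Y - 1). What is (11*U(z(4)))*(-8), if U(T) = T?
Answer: -1848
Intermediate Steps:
z(Y) = (-1 + Y)*(3 + Y) (z(Y) = (3 + Y)*(-1 + Y) = (-1 + Y)*(3 + Y))
(11*U(z(4)))*(-8) = (11*(-3 + 4² + 2*4))*(-8) = (11*(-3 + 16 + 8))*(-8) = (11*21)*(-8) = 231*(-8) = -1848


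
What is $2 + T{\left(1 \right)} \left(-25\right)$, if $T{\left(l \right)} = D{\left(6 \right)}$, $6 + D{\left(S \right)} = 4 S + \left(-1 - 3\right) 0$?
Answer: $-448$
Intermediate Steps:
$D{\left(S \right)} = -6 + 4 S$ ($D{\left(S \right)} = -6 + \left(4 S + \left(-1 - 3\right) 0\right) = -6 + \left(4 S - 0\right) = -6 + \left(4 S + 0\right) = -6 + 4 S$)
$T{\left(l \right)} = 18$ ($T{\left(l \right)} = -6 + 4 \cdot 6 = -6 + 24 = 18$)
$2 + T{\left(1 \right)} \left(-25\right) = 2 + 18 \left(-25\right) = 2 - 450 = -448$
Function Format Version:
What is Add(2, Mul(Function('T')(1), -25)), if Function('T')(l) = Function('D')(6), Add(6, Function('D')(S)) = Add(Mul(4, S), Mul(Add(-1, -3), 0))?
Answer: -448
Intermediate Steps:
Function('D')(S) = Add(-6, Mul(4, S)) (Function('D')(S) = Add(-6, Add(Mul(4, S), Mul(Add(-1, -3), 0))) = Add(-6, Add(Mul(4, S), Mul(-4, 0))) = Add(-6, Add(Mul(4, S), 0)) = Add(-6, Mul(4, S)))
Function('T')(l) = 18 (Function('T')(l) = Add(-6, Mul(4, 6)) = Add(-6, 24) = 18)
Add(2, Mul(Function('T')(1), -25)) = Add(2, Mul(18, -25)) = Add(2, -450) = -448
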